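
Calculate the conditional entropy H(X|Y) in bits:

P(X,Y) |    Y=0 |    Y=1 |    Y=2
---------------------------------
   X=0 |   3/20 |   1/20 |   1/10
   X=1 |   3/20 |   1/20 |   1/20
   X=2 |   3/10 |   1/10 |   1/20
1.5000 bits

Using the chain rule: H(X|Y) = H(X,Y) - H(Y)

First, compute H(X,Y) = 2.8710 bits

Marginal P(Y) = (3/5, 1/5, 1/5)
H(Y) = 1.3710 bits

H(X|Y) = H(X,Y) - H(Y) = 2.8710 - 1.3710 = 1.5000 bits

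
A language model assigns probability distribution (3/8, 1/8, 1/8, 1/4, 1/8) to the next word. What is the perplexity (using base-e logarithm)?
4.4557

Perplexity is e^H (or exp(H) for natural log).

First, H = -Σ p log p = 1.4942 nats
Perplexity = e^1.4942 = 4.4557

Interpretation: The model's uncertainty is equivalent to choosing uniformly among 4.5 options.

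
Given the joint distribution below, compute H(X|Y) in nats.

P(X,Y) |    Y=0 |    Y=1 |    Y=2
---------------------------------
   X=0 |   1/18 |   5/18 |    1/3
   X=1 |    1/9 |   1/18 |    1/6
0.5745 nats

Using the chain rule: H(X|Y) = H(X,Y) - H(Y)

First, compute H(X,Y) = 1.5859 nats

Marginal P(Y) = (1/6, 1/3, 1/2)
H(Y) = 1.0114 nats

H(X|Y) = H(X,Y) - H(Y) = 1.5859 - 1.0114 = 0.5745 nats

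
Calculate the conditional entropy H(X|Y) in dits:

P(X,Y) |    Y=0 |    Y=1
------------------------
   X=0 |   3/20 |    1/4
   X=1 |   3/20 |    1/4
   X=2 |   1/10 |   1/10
0.4559 dits

Using the chain rule: H(X|Y) = H(X,Y) - H(Y)

First, compute H(X,Y) = 0.7482 dits

Marginal P(Y) = (2/5, 3/5)
H(Y) = 0.2923 dits

H(X|Y) = H(X,Y) - H(Y) = 0.7482 - 0.2923 = 0.4559 dits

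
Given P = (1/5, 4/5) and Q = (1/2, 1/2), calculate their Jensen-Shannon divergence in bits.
0.0731 bits

Jensen-Shannon divergence is:
JSD(P||Q) = 0.5 × D_KL(P||M) + 0.5 × D_KL(Q||M)
where M = 0.5 × (P + Q) is the mixture distribution.

M = 0.5 × (1/5, 4/5) + 0.5 × (1/2, 1/2) = (7/20, 13/20)

D_KL(P||M) = 0.0782 bits
D_KL(Q||M) = 0.0680 bits

JSD(P||Q) = 0.5 × 0.0782 + 0.5 × 0.0680 = 0.0731 bits

Unlike KL divergence, JSD is symmetric and bounded: 0 ≤ JSD ≤ log(2).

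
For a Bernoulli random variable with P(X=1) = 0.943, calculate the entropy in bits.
0.3154 bits

The binary entropy function is:
H(p) = -p log(p) - (1-p) log(1-p)

H(0.943) = -0.943 × log_2(0.943) - 0.057 × log_2(0.057)
H(0.943) = 0.3154 bits

Note: Binary entropy is maximized at p=0.5 (H=1 bit) and minimized at p=0 or p=1 (H=0).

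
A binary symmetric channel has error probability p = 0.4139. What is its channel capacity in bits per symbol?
0.0215 bits

For a binary symmetric channel (BSC) with error probability p:
Capacity C = 1 - H(p) bits per symbol

where H(p) = -p log₂(p) - (1-p) log₂(1-p) is the binary entropy function.

H(0.4139) = 0.9785 bits
C = 1 - 0.9785 = 0.0215 bits per symbol

This means we can reliably transmit up to 0.0215 bits of information per channel use.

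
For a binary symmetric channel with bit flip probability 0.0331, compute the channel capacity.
0.7903 bits

For a binary symmetric channel (BSC) with error probability p:
Capacity C = 1 - H(p) bits per symbol

where H(p) = -p log₂(p) - (1-p) log₂(1-p) is the binary entropy function.

H(0.0331) = 0.2097 bits
C = 1 - 0.2097 = 0.7903 bits per symbol

This means we can reliably transmit up to 0.7903 bits of information per channel use.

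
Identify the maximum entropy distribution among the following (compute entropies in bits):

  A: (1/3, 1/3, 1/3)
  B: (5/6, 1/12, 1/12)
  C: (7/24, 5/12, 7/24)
A

For a discrete distribution over n outcomes, entropy is maximized by the uniform distribution.

Computing entropies:
H(A) = 1.5850 bits
H(B) = 0.8167 bits
H(C) = 1.5632 bits

The uniform distribution (where all probabilities equal 1/3) achieves the maximum entropy of log_2(3) = 1.5850 bits.

Distribution A has the highest entropy.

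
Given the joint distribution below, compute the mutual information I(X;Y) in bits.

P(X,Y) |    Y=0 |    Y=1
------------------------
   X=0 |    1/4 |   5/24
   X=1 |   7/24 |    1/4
0.0000 bits

Mutual information: I(X;Y) = H(X) + H(Y) - H(X,Y)

Marginals:
P(X) = (11/24, 13/24), H(X) = 0.9950 bits
P(Y) = (13/24, 11/24), H(Y) = 0.9950 bits

Joint entropy: H(X,Y) = 1.9899 bits

I(X;Y) = 0.9950 + 0.9950 - 1.9899 = 0.0000 bits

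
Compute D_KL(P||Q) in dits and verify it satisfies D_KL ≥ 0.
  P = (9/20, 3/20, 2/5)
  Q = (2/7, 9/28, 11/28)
0.0423 dits

KL divergence satisfies the Gibbs inequality: D_KL(P||Q) ≥ 0 for all distributions P, Q.

D_KL(P||Q) = Σ p(x) log(p(x)/q(x))
Term by term:
  x=0: 9/20 × log_10[(9/20)/(2/7)] = 0.0888
  x=1: 3/20 × log_10[(3/20)/(9/28)] = -0.0496
  x=2: 2/5 × log_10[(2/5)/(11/28)] = 0.0031
D_KL(P||Q) = 0.0423 dits

D_KL(P||Q) = 0.0423 ≥ 0 ✓

This non-negativity is a fundamental property: relative entropy cannot be negative because it measures how different Q is from P.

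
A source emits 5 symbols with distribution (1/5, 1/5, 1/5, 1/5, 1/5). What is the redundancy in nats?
0.0000 nats

Redundancy measures how far a source is from maximum entropy:
R = H_max - H(X)

Maximum entropy for 5 symbols: H_max = log_e(5) = 1.6094 nats
Actual entropy: H(X) = 1.6094 nats
Redundancy: R = 1.6094 - 1.6094 = 0.0000 nats

This redundancy represents potential for compression: the source could be compressed by 0.0000 nats per symbol.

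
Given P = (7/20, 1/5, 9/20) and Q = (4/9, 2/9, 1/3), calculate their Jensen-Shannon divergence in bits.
0.0108 bits

Jensen-Shannon divergence is:
JSD(P||Q) = 0.5 × D_KL(P||M) + 0.5 × D_KL(Q||M)
where M = 0.5 × (P + Q) is the mixture distribution.

M = 0.5 × (7/20, 1/5, 9/20) + 0.5 × (4/9, 2/9, 1/3) = (0.397222, 0.211111, 0.391667)

D_KL(P||M) = 0.0106 bits
D_KL(Q||M) = 0.0109 bits

JSD(P||Q) = 0.5 × 0.0106 + 0.5 × 0.0109 = 0.0108 bits

Unlike KL divergence, JSD is symmetric and bounded: 0 ≤ JSD ≤ log(2).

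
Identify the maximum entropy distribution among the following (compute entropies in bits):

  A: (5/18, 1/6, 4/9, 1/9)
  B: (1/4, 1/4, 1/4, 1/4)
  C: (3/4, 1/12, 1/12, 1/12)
B

For a discrete distribution over n outcomes, entropy is maximized by the uniform distribution.

Computing entropies:
H(A) = 1.8163 bits
H(B) = 2.0000 bits
H(C) = 1.2075 bits

The uniform distribution (where all probabilities equal 1/4) achieves the maximum entropy of log_2(4) = 2.0000 bits.

Distribution B has the highest entropy.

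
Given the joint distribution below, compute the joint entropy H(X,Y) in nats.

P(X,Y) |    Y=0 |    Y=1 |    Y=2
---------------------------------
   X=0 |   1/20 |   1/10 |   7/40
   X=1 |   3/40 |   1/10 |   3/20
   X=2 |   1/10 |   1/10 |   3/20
2.1392 nats

Joint entropy is H(X,Y) = -Σ_{x,y} p(x,y) log p(x,y).

Summing over all non-zero entries:
H(X,Y) = -[1/20·log_e(1/20) + 1/10·log_e(1/10) + 7/40·log_e(7/40) + 3/40·log_e(3/40) + 1/10·log_e(1/10) + 3/20·log_e(3/20) + 1/10·log_e(1/10) + 1/10·log_e(1/10) + 3/20·log_e(3/20)]
H(X,Y) = 2.1392 nats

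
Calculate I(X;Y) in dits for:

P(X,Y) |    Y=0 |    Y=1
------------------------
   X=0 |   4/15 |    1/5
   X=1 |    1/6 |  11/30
0.0149 dits

Mutual information: I(X;Y) = H(X) + H(Y) - H(X,Y)

Marginals:
P(X) = (7/15, 8/15), H(X) = 0.3001 dits
P(Y) = (13/30, 17/30), H(Y) = 0.2972 dits

Joint entropy: H(X,Y) = 0.5823 dits

I(X;Y) = 0.3001 + 0.2972 - 0.5823 = 0.0149 dits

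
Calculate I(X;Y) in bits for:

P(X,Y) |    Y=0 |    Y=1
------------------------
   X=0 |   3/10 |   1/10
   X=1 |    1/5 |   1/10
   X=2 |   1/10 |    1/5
0.0955 bits

Mutual information: I(X;Y) = H(X) + H(Y) - H(X,Y)

Marginals:
P(X) = (2/5, 3/10, 3/10), H(X) = 1.5710 bits
P(Y) = (3/5, 2/5), H(Y) = 0.9710 bits

Joint entropy: H(X,Y) = 2.4464 bits

I(X;Y) = 1.5710 + 0.9710 - 2.4464 = 0.0955 bits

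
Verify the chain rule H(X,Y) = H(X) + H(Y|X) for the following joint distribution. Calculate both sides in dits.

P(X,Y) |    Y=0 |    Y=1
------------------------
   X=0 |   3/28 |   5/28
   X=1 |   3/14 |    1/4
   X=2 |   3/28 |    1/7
H(X,Y) = 0.7561, H(X) = 0.4607, H(Y|X) = 0.2954 (all in dits)

Chain rule: H(X,Y) = H(X) + H(Y|X)

Left side — joint entropy directly:
H(X,Y) = -Σ p(x,y) log p(x,y) = 0.7561 dits

Right side — compute H(Y|X) from the conditional distributions:
P(X) = (2/7, 13/28, 1/4), so H(X) = 0.4607 dits
H(Y|X) = Σ_x P(X=x) · H(Y|X=x):
  P(Y|X=0) = (3/8, 5/8), H(Y|X=0) = 0.2873, weight P(X=0) = 2/7
  P(Y|X=1) = (6/13, 7/13), H(Y|X=1) = 0.2997, weight P(X=1) = 13/28
  P(Y|X=2) = (3/7, 4/7), H(Y|X=2) = 0.2966, weight P(X=2) = 1/4
H(Y|X) = 0.2954 dits

H(X) + H(Y|X) = 0.4607 + 0.2954 = 0.7561 dits

Both sides equal 0.7561 dits. ✓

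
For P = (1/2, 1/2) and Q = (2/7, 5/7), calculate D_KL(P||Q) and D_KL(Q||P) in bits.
D_KL(P||Q) = 0.1464, D_KL(Q||P) = 0.1369

KL divergence is not symmetric: D_KL(P||Q) ≠ D_KL(Q||P) in general.

D_KL(P||Q) = 0.1464 bits
D_KL(Q||P) = 0.1369 bits

No, they are not equal!

This asymmetry is why KL divergence is not a true distance metric.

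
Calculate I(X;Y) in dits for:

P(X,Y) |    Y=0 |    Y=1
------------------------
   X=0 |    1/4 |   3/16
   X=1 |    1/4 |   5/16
0.0035 dits

Mutual information: I(X;Y) = H(X) + H(Y) - H(X,Y)

Marginals:
P(X) = (7/16, 9/16), H(X) = 0.2976 dits
P(Y) = (1/2, 1/2), H(Y) = 0.3010 dits

Joint entropy: H(X,Y) = 0.5952 dits

I(X;Y) = 0.2976 + 0.3010 - 0.5952 = 0.0035 dits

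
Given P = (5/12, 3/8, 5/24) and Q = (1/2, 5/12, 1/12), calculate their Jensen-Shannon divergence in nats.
0.0163 nats

Jensen-Shannon divergence is:
JSD(P||Q) = 0.5 × D_KL(P||M) + 0.5 × D_KL(Q||M)
where M = 0.5 × (P + Q) is the mixture distribution.

M = 0.5 × (5/12, 3/8, 5/24) + 0.5 × (1/2, 5/12, 1/12) = (11/24, 0.395833, 0.145833)

D_KL(P||M) = 0.0143 nats
D_KL(Q||M) = 0.0182 nats

JSD(P||Q) = 0.5 × 0.0143 + 0.5 × 0.0182 = 0.0163 nats

Unlike KL divergence, JSD is symmetric and bounded: 0 ≤ JSD ≤ log(2).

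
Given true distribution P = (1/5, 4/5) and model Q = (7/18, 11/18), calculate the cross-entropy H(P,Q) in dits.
0.2531 dits

Cross-entropy: H(P,Q) = -Σ p(x) log q(x)

Alternatively: H(P,Q) = H(P) + D_KL(P||Q)
H(P) = 0.2173 dits
D_KL(P||Q) = 0.0358 dits

H(P,Q) = 0.2173 + 0.0358 = 0.2531 dits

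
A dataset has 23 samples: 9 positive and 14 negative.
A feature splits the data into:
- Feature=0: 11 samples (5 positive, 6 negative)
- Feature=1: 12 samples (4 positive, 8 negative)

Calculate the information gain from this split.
0.0111 bits

Information Gain = H(Y) - H(Y|Feature)

Before split:
P(positive) = 9/23 = 0.3913
H(Y) = 0.9656 bits

After split:
Feature=0: H = 0.9940 bits (weight = 11/23)
Feature=1: H = 0.9183 bits (weight = 12/23)
H(Y|Feature) = (11/23)×0.9940 + (12/23)×0.9183 = 0.9545 bits

Information Gain = 0.9656 - 0.9545 = 0.0111 bits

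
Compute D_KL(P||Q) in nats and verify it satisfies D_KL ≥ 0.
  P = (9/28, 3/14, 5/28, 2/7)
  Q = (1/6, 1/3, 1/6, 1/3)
0.0847 nats

KL divergence satisfies the Gibbs inequality: D_KL(P||Q) ≥ 0 for all distributions P, Q.

D_KL(P||Q) = Σ p(x) log(p(x)/q(x))
Term by term:
  x=0: 9/28 × log_e[(9/28)/(1/6)] = 0.2111
  x=1: 3/14 × log_e[(3/14)/(1/3)] = -0.0947
  x=2: 5/28 × log_e[(5/28)/(1/6)] = 0.0123
  x=3: 2/7 × log_e[(2/7)/(1/3)] = -0.0440
D_KL(P||Q) = 0.0847 nats

D_KL(P||Q) = 0.0847 ≥ 0 ✓

This non-negativity is a fundamental property: relative entropy cannot be negative because it measures how different Q is from P.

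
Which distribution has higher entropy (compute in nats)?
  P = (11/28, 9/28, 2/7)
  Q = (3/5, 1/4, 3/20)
P

Computing entropies in nats:
H(P) = 1.0898
H(Q) = 0.9376

Distribution P has higher entropy.

Intuition: The distribution closer to uniform (more spread out) has higher entropy.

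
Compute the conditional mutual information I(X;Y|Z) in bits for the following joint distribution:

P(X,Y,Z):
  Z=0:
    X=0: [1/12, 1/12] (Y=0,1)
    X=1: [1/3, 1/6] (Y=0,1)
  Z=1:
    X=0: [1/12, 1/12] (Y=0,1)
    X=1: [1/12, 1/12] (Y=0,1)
0.0105 bits

Conditional mutual information: I(X;Y|Z) = H(X|Z) + H(Y|Z) - H(X,Y|Z)

H(Z) = 0.9183
H(X,Z) = 1.7925 → H(X|Z) = 0.8742
H(Y,Z) = 1.8879 → H(Y|Z) = 0.9696
H(X,Y,Z) = 2.7516 → H(X,Y|Z) = 1.8333

I(X;Y|Z) = 0.8742 + 0.9696 - 1.8333 = 0.0105 bits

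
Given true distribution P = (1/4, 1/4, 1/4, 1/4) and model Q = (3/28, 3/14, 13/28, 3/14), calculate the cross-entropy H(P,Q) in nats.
1.5204 nats

Cross-entropy: H(P,Q) = -Σ p(x) log q(x)

Alternatively: H(P,Q) = H(P) + D_KL(P||Q)
H(P) = 1.3863 nats
D_KL(P||Q) = 0.1341 nats

H(P,Q) = 1.3863 + 0.1341 = 1.5204 nats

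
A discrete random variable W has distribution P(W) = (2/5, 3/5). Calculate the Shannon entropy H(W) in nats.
0.6730 nats

Shannon entropy is H(X) = -Σ p(x) log p(x).

For P = (2/5, 3/5):
H = -2/5 × log_e(2/5) -3/5 × log_e(3/5)
H = 0.6730 nats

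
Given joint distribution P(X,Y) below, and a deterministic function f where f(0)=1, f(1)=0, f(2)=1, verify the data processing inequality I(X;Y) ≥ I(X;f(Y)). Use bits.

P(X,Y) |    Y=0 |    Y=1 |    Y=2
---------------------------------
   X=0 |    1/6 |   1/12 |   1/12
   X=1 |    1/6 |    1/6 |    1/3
I(X;Y) = 0.0546, I(X;f(Y)) = 0.0000, inequality holds: 0.0546 ≥ 0.0000

Data Processing Inequality: For any Markov chain X → Y → Z, we have I(X;Y) ≥ I(X;Z).

Here Z = f(Y) is a deterministic function of Y, forming X → Y → Z.

Original I(X;Y) = 0.0546 bits

After applying f:
P(X,Z) where Z=f(Y):
- P(X,Z=0) = P(X,Y=1)
- P(X,Z=1) = P(X,Y=0) + P(X,Y=2)

I(X;Z) = I(X;f(Y)) = 0.0000 bits

Verification: 0.0546 ≥ 0.0000 ✓

Information cannot be created by processing; the function f can only lose information about X.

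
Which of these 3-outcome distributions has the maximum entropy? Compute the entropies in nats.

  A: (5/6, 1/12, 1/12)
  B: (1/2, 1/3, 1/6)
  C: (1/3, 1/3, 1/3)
C

For a discrete distribution over n outcomes, entropy is maximized by the uniform distribution.

Computing entropies:
H(A) = 0.5661 nats
H(B) = 1.0114 nats
H(C) = 1.0986 nats

The uniform distribution (where all probabilities equal 1/3) achieves the maximum entropy of log_e(3) = 1.0986 nats.

Distribution C has the highest entropy.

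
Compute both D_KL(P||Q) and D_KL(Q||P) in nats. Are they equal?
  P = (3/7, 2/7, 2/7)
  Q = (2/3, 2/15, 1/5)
D_KL(P||Q) = 0.1303, D_KL(Q||P) = 0.1216

KL divergence is not symmetric: D_KL(P||Q) ≠ D_KL(Q||P) in general.

D_KL(P||Q) = 0.1303 nats
D_KL(Q||P) = 0.1216 nats

No, they are not equal!

This asymmetry is why KL divergence is not a true distance metric.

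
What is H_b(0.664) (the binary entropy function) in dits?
0.2772 dits

The binary entropy function is:
H(p) = -p log(p) - (1-p) log(1-p)

H(0.664) = -0.664 × log_10(0.664) - 0.336 × log_10(0.336)
H(0.664) = 0.2772 dits

Note: Binary entropy is maximized at p=0.5 (H=1 bit) and minimized at p=0 or p=1 (H=0).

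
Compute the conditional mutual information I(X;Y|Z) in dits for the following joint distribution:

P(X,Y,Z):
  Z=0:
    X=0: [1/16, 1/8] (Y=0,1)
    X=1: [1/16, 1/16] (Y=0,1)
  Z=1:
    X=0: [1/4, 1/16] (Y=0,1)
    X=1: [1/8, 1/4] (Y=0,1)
0.0360 dits

Conditional mutual information: I(X;Y|Z) = H(X|Z) + H(Y|Z) - H(X,Y|Z)

H(Z) = 0.2697
H(X,Z) = 0.5668 → H(X|Z) = 0.2971
H(Y,Z) = 0.5668 → H(Y|Z) = 0.2971
H(X,Y,Z) = 0.8278 → H(X,Y|Z) = 0.5581

I(X;Y|Z) = 0.2971 + 0.2971 - 0.5581 = 0.0360 dits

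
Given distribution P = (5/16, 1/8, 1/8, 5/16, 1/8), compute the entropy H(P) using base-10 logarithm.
0.6544 dits

Shannon entropy is H(X) = -Σ p(x) log p(x).

For P = (5/16, 1/8, 1/8, 5/16, 1/8):
H = -5/16 × log_10(5/16) -1/8 × log_10(1/8) -1/8 × log_10(1/8) -5/16 × log_10(5/16) -1/8 × log_10(1/8)
H = 0.6544 dits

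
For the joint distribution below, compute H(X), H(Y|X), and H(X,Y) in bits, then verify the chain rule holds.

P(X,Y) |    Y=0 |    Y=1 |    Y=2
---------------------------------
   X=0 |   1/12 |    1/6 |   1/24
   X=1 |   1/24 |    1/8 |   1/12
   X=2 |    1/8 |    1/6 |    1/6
H(X,Y) = 3.0221, H(X) = 1.5343, H(Y|X) = 1.4877 (all in bits)

Chain rule: H(X,Y) = H(X) + H(Y|X)

Left side — joint entropy directly:
H(X,Y) = -Σ p(x,y) log p(x,y) = 3.0221 bits

Right side — compute H(Y|X) from the conditional distributions:
P(X) = (7/24, 1/4, 11/24), so H(X) = 1.5343 bits
H(Y|X) = Σ_x P(X=x) · H(Y|X=x):
  P(Y|X=0) = (2/7, 4/7, 1/7), H(Y|X=0) = 1.3788, weight P(X=0) = 7/24
  P(Y|X=1) = (1/6, 1/2, 1/3), H(Y|X=1) = 1.4591, weight P(X=1) = 1/4
  P(Y|X=2) = (3/11, 4/11, 4/11), H(Y|X=2) = 1.5726, weight P(X=2) = 11/24
H(Y|X) = 1.4877 bits

H(X) + H(Y|X) = 1.5343 + 1.4877 = 3.0221 bits

Both sides equal 3.0221 bits. ✓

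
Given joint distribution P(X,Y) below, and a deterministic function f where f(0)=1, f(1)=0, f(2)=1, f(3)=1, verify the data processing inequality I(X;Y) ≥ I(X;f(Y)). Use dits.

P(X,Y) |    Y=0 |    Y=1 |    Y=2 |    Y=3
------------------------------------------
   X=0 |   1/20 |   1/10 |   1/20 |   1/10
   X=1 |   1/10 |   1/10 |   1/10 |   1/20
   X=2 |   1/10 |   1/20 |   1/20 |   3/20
I(X;Y) = 0.0249, I(X;f(Y)) = 0.0080, inequality holds: 0.0249 ≥ 0.0080

Data Processing Inequality: For any Markov chain X → Y → Z, we have I(X;Y) ≥ I(X;Z).

Here Z = f(Y) is a deterministic function of Y, forming X → Y → Z.

Original I(X;Y) = 0.0249 dits

After applying f:
P(X,Z) where Z=f(Y):
- P(X,Z=0) = P(X,Y=1)
- P(X,Z=1) = P(X,Y=0) + P(X,Y=2) + P(X,Y=3)

I(X;Z) = I(X;f(Y)) = 0.0080 dits

Verification: 0.0249 ≥ 0.0080 ✓

Information cannot be created by processing; the function f can only lose information about X.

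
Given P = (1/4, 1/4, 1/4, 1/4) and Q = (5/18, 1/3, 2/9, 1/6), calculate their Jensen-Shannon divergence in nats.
0.0080 nats

Jensen-Shannon divergence is:
JSD(P||Q) = 0.5 × D_KL(P||M) + 0.5 × D_KL(Q||M)
where M = 0.5 × (P + Q) is the mixture distribution.

M = 0.5 × (1/4, 1/4, 1/4, 1/4) + 0.5 × (5/18, 1/3, 2/9, 1/6) = (0.263889, 7/24, 0.236111, 5/24)

D_KL(P||M) = 0.0078 nats
D_KL(Q||M) = 0.0081 nats

JSD(P||Q) = 0.5 × 0.0078 + 0.5 × 0.0081 = 0.0080 nats

Unlike KL divergence, JSD is symmetric and bounded: 0 ≤ JSD ≤ log(2).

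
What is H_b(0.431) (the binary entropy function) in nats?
0.6836 nats

The binary entropy function is:
H(p) = -p log(p) - (1-p) log(1-p)

H(0.431) = -0.431 × log_e(0.431) - 0.569 × log_e(0.569)
H(0.431) = 0.6836 nats

Note: Binary entropy is maximized at p=0.5 (H=1 bit) and minimized at p=0 or p=1 (H=0).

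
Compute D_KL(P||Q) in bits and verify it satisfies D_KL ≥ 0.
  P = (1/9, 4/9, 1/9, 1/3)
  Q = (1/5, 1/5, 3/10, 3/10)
0.3092 bits

KL divergence satisfies the Gibbs inequality: D_KL(P||Q) ≥ 0 for all distributions P, Q.

D_KL(P||Q) = Σ p(x) log(p(x)/q(x))
Term by term:
  x=0: 1/9 × log_2[(1/9)/(1/5)] = -0.0942
  x=1: 4/9 × log_2[(4/9)/(1/5)] = 0.5120
  x=2: 1/9 × log_2[(1/9)/(3/10)] = -0.1592
  x=3: 1/3 × log_2[(1/3)/(3/10)] = 0.0507
D_KL(P||Q) = 0.3092 bits

D_KL(P||Q) = 0.3092 ≥ 0 ✓

This non-negativity is a fundamental property: relative entropy cannot be negative because it measures how different Q is from P.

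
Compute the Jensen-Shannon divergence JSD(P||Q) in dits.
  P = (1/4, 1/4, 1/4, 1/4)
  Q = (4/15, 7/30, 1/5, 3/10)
0.0012 dits

Jensen-Shannon divergence is:
JSD(P||Q) = 0.5 × D_KL(P||M) + 0.5 × D_KL(Q||M)
where M = 0.5 × (P + Q) is the mixture distribution.

M = 0.5 × (1/4, 1/4, 1/4, 1/4) + 0.5 × (4/15, 7/30, 1/5, 3/10) = (0.258333, 0.241667, 9/40, 11/40)

D_KL(P||M) = 0.0012 dits
D_KL(Q||M) = 0.0012 dits

JSD(P||Q) = 0.5 × 0.0012 + 0.5 × 0.0012 = 0.0012 dits

Unlike KL divergence, JSD is symmetric and bounded: 0 ≤ JSD ≤ log(2).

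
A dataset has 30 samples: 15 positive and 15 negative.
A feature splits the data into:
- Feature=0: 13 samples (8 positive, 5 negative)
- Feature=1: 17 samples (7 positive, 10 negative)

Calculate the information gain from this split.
0.0296 bits

Information Gain = H(Y) - H(Y|Feature)

Before split:
P(positive) = 15/30 = 0.5000
H(Y) = 1.0000 bits

After split:
Feature=0: H = 0.9612 bits (weight = 13/30)
Feature=1: H = 0.9774 bits (weight = 17/30)
H(Y|Feature) = (13/30)×0.9612 + (17/30)×0.9774 = 0.9704 bits

Information Gain = 1.0000 - 0.9704 = 0.0296 bits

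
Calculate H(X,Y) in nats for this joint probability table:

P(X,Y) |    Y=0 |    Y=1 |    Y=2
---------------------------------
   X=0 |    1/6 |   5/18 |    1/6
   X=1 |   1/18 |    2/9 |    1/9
1.6920 nats

Joint entropy is H(X,Y) = -Σ_{x,y} p(x,y) log p(x,y).

Summing over all non-zero entries:
H(X,Y) = -[1/6·log_e(1/6) + 5/18·log_e(5/18) + 1/6·log_e(1/6) + 1/18·log_e(1/18) + 2/9·log_e(2/9) + 1/9·log_e(1/9)]
H(X,Y) = 1.6920 nats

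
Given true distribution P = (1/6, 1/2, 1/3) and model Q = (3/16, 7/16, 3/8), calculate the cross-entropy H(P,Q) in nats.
1.0193 nats

Cross-entropy: H(P,Q) = -Σ p(x) log q(x)

Alternatively: H(P,Q) = H(P) + D_KL(P||Q)
H(P) = 1.0114 nats
D_KL(P||Q) = 0.0079 nats

H(P,Q) = 1.0114 + 0.0079 = 1.0193 nats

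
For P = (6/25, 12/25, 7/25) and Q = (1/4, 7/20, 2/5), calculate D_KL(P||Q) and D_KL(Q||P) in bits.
D_KL(P||Q) = 0.0605, D_KL(Q||P) = 0.0611

KL divergence is not symmetric: D_KL(P||Q) ≠ D_KL(Q||P) in general.

D_KL(P||Q) = 0.0605 bits
D_KL(Q||P) = 0.0611 bits

No, they are not equal!

This asymmetry is why KL divergence is not a true distance metric.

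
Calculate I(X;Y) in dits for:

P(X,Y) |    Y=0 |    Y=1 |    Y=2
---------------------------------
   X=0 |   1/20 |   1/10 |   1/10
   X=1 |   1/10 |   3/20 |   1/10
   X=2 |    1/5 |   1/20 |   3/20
0.0282 dits

Mutual information: I(X;Y) = H(X) + H(Y) - H(X,Y)

Marginals:
P(X) = (1/4, 7/20, 2/5), H(X) = 0.4693 dits
P(Y) = (7/20, 3/10, 7/20), H(Y) = 0.4760 dits

Joint entropy: H(X,Y) = 0.9171 dits

I(X;Y) = 0.4693 + 0.4760 - 0.9171 = 0.0282 dits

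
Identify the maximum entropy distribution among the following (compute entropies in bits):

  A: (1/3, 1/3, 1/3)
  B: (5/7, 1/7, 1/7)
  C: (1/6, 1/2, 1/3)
A

For a discrete distribution over n outcomes, entropy is maximized by the uniform distribution.

Computing entropies:
H(A) = 1.5850 bits
H(B) = 1.1488 bits
H(C) = 1.4591 bits

The uniform distribution (where all probabilities equal 1/3) achieves the maximum entropy of log_2(3) = 1.5850 bits.

Distribution A has the highest entropy.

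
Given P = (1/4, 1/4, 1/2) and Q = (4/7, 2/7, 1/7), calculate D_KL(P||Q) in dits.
0.1678 dits

KL divergence: D_KL(P||Q) = Σ p(x) log(p(x)/q(x))

Computing term by term:
  x=0: 1/4 × log_10[(1/4)/(4/7)] = 1/4 × -0.3590 = -0.0898
  x=1: 1/4 × log_10[(1/4)/(2/7)] = 1/4 × -0.0580 = -0.0145
  x=2: 1/2 × log_10[(1/2)/(1/7)] = 1/2 × 0.5441 = 0.2720

D_KL(P||Q) = 0.1678 dits

Note: KL divergence is always non-negative and equals 0 iff P = Q.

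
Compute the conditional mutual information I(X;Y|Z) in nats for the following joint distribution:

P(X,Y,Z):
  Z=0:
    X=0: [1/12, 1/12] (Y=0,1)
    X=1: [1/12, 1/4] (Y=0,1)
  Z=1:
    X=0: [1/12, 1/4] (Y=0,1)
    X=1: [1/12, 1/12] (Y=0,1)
0.0306 nats

Conditional mutual information: I(X;Y|Z) = H(X|Z) + H(Y|Z) - H(X,Y|Z)

H(Z) = 0.6931
H(X,Z) = 1.3297 → H(X|Z) = 0.6365
H(Y,Z) = 1.3297 → H(Y|Z) = 0.6365
H(X,Y,Z) = 1.9356 → H(X,Y|Z) = 1.2425

I(X;Y|Z) = 0.6365 + 0.6365 - 1.2425 = 0.0306 nats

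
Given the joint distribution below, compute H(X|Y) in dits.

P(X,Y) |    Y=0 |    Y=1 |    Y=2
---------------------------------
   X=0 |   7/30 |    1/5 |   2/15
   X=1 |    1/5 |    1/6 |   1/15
0.2949 dits

Using the chain rule: H(X|Y) = H(X,Y) - H(Y)

First, compute H(X,Y) = 0.7518 dits

Marginal P(Y) = (13/30, 11/30, 1/5)
H(Y) = 0.4569 dits

H(X|Y) = H(X,Y) - H(Y) = 0.7518 - 0.4569 = 0.2949 dits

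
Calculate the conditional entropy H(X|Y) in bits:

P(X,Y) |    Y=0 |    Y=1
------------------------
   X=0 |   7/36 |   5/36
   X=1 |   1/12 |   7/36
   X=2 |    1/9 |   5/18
1.5145 bits

Using the chain rule: H(X|Y) = H(X,Y) - H(Y)

First, compute H(X,Y) = 2.4786 bits

Marginal P(Y) = (7/18, 11/18)
H(Y) = 0.9641 bits

H(X|Y) = H(X,Y) - H(Y) = 2.4786 - 0.9641 = 1.5145 bits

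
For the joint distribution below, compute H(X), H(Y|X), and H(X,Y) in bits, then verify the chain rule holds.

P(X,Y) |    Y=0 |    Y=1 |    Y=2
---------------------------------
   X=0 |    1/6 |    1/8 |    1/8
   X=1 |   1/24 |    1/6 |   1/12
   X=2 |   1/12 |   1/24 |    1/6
H(X,Y) = 3.0221, H(X) = 1.5632, H(Y|X) = 1.4589 (all in bits)

Chain rule: H(X,Y) = H(X) + H(Y|X)

Left side — joint entropy directly:
H(X,Y) = -Σ p(x,y) log p(x,y) = 3.0221 bits

Right side — compute H(Y|X) from the conditional distributions:
P(X) = (5/12, 7/24, 7/24), so H(X) = 1.5632 bits
H(Y|X) = Σ_x P(X=x) · H(Y|X=x):
  P(Y|X=0) = (2/5, 3/10, 3/10), H(Y|X=0) = 1.5710, weight P(X=0) = 5/12
  P(Y|X=1) = (1/7, 4/7, 2/7), H(Y|X=1) = 1.3788, weight P(X=1) = 7/24
  P(Y|X=2) = (2/7, 1/7, 4/7), H(Y|X=2) = 1.3788, weight P(X=2) = 7/24
H(Y|X) = 1.4589 bits

H(X) + H(Y|X) = 1.5632 + 1.4589 = 3.0221 bits

Both sides equal 3.0221 bits. ✓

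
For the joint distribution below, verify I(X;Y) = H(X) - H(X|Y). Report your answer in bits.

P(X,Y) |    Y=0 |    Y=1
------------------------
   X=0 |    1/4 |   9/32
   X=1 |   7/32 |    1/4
I(X;Y) = 0.0000 bits

Mutual information has multiple equivalent forms:
- I(X;Y) = H(X) - H(X|Y)
- I(X;Y) = H(Y) - H(Y|X)
- I(X;Y) = H(X) + H(Y) - H(X,Y)

Computing all quantities:
H(X) = 0.9972, H(Y) = 0.9972, H(X,Y) = 1.9943
H(X|Y) = 0.9972, H(Y|X) = 0.9972

Verification:
H(X) - H(X|Y) = 0.9972 - 0.9972 = 0.0000
H(Y) - H(Y|X) = 0.9972 - 0.9972 = 0.0000
H(X) + H(Y) - H(X,Y) = 0.9972 + 0.9972 - 1.9943 = 0.0000

All forms give I(X;Y) = 0.0000 bits. ✓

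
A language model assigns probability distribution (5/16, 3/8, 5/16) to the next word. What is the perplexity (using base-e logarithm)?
2.9885

Perplexity is e^H (or exp(H) for natural log).

First, H = -Σ p log p = 1.0948 nats
Perplexity = e^1.0948 = 2.9885

Interpretation: The model's uncertainty is equivalent to choosing uniformly among 3.0 options.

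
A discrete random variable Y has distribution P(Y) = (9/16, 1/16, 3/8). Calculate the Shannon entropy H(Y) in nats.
0.8647 nats

Shannon entropy is H(X) = -Σ p(x) log p(x).

For P = (9/16, 1/16, 3/8):
H = -9/16 × log_e(9/16) -1/16 × log_e(1/16) -3/8 × log_e(3/8)
H = 0.8647 nats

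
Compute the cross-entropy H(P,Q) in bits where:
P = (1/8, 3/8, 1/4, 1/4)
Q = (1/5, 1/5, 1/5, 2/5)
2.0719 bits

Cross-entropy: H(P,Q) = -Σ p(x) log q(x)

Alternatively: H(P,Q) = H(P) + D_KL(P||Q)
H(P) = 1.9056 bits
D_KL(P||Q) = 0.1663 bits

H(P,Q) = 1.9056 + 0.1663 = 2.0719 bits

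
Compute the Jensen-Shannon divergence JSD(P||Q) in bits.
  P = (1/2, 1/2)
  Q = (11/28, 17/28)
0.0084 bits

Jensen-Shannon divergence is:
JSD(P||Q) = 0.5 × D_KL(P||M) + 0.5 × D_KL(Q||M)
where M = 0.5 × (P + Q) is the mixture distribution.

M = 0.5 × (1/2, 1/2) + 0.5 × (11/28, 17/28) = (0.446429, 0.553571)

D_KL(P||M) = 0.0083 bits
D_KL(Q||M) = 0.0085 bits

JSD(P||Q) = 0.5 × 0.0083 + 0.5 × 0.0085 = 0.0084 bits

Unlike KL divergence, JSD is symmetric and bounded: 0 ≤ JSD ≤ log(2).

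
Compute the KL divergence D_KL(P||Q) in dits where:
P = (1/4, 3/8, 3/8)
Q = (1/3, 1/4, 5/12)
0.0176 dits

KL divergence: D_KL(P||Q) = Σ p(x) log(p(x)/q(x))

Computing term by term:
  x=0: 1/4 × log_10[(1/4)/(1/3)] = 1/4 × -0.1249 = -0.0312
  x=1: 3/8 × log_10[(3/8)/(1/4)] = 3/8 × 0.1761 = 0.0660
  x=2: 3/8 × log_10[(3/8)/(5/12)] = 3/8 × -0.0458 = -0.0172

D_KL(P||Q) = 0.0176 dits

Note: KL divergence is always non-negative and equals 0 iff P = Q.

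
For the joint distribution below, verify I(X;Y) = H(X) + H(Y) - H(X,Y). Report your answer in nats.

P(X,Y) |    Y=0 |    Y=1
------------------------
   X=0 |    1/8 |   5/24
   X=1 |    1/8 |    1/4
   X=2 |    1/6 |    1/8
I(X;Y) = 0.0208 nats

Mutual information has multiple equivalent forms:
- I(X;Y) = H(X) - H(X|Y)
- I(X;Y) = H(Y) - H(Y|X)
- I(X;Y) = H(X) + H(Y) - H(X,Y)

Computing all quantities:
H(X) = 1.0934, H(Y) = 0.6792, H(X,Y) = 1.7518
H(X|Y) = 1.0726, H(Y|X) = 0.6584

Verification:
H(X) - H(X|Y) = 1.0934 - 1.0726 = 0.0208
H(Y) - H(Y|X) = 0.6792 - 0.6584 = 0.0208
H(X) + H(Y) - H(X,Y) = 1.0934 + 0.6792 - 1.7518 = 0.0208

All forms give I(X;Y) = 0.0208 nats. ✓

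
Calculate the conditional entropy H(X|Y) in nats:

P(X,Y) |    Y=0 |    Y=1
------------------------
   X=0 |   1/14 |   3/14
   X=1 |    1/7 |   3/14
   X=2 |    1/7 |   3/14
1.0830 nats

Using the chain rule: H(X|Y) = H(X,Y) - H(Y)

First, compute H(X,Y) = 1.7348 nats

Marginal P(Y) = (5/14, 9/14)
H(Y) = 0.6518 nats

H(X|Y) = H(X,Y) - H(Y) = 1.7348 - 0.6518 = 1.0830 nats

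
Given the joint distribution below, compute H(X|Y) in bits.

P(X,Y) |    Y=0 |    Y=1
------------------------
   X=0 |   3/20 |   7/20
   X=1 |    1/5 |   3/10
0.9921 bits

Using the chain rule: H(X|Y) = H(X,Y) - H(Y)

First, compute H(X,Y) = 1.9261 bits

Marginal P(Y) = (7/20, 13/20)
H(Y) = 0.9341 bits

H(X|Y) = H(X,Y) - H(Y) = 1.9261 - 0.9341 = 0.9921 bits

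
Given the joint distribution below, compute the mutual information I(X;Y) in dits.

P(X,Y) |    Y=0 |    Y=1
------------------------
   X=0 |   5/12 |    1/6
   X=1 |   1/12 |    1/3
0.0589 dits

Mutual information: I(X;Y) = H(X) + H(Y) - H(X,Y)

Marginals:
P(X) = (7/12, 5/12), H(X) = 0.2950 dits
P(Y) = (1/2, 1/2), H(Y) = 0.3010 dits

Joint entropy: H(X,Y) = 0.5371 dits

I(X;Y) = 0.2950 + 0.3010 - 0.5371 = 0.0589 dits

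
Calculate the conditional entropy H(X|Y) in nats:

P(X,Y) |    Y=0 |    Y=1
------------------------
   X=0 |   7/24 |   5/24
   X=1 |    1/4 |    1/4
0.6896 nats

Using the chain rule: H(X|Y) = H(X,Y) - H(Y)

First, compute H(X,Y) = 1.3793 nats

Marginal P(Y) = (13/24, 11/24)
H(Y) = 0.6897 nats

H(X|Y) = H(X,Y) - H(Y) = 1.3793 - 0.6897 = 0.6896 nats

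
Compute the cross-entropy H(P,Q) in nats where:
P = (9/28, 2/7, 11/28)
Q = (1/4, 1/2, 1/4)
1.1883 nats

Cross-entropy: H(P,Q) = -Σ p(x) log q(x)

Alternatively: H(P,Q) = H(P) + D_KL(P||Q)
H(P) = 1.0898 nats
D_KL(P||Q) = 0.0985 nats

H(P,Q) = 1.0898 + 0.0985 = 1.1883 nats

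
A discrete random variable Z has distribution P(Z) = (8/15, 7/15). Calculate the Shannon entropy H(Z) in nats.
0.6909 nats

Shannon entropy is H(X) = -Σ p(x) log p(x).

For P = (8/15, 7/15):
H = -8/15 × log_e(8/15) -7/15 × log_e(7/15)
H = 0.6909 nats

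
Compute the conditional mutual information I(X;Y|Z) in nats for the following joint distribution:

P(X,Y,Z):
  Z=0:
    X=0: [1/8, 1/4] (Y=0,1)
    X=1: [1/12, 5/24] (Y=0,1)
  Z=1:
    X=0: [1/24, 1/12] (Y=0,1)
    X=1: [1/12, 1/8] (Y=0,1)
0.0016 nats

Conditional mutual information: I(X;Y|Z) = H(X|Z) + H(Y|Z) - H(X,Y|Z)

H(Z) = 0.6365
H(X,Z) = 1.3139 → H(X|Z) = 0.6774
H(Y,Z) = 1.2711 → H(Y|Z) = 0.6346
H(X,Y,Z) = 1.9469 → H(X,Y|Z) = 1.3104

I(X;Y|Z) = 0.6774 + 0.6346 - 1.3104 = 0.0016 nats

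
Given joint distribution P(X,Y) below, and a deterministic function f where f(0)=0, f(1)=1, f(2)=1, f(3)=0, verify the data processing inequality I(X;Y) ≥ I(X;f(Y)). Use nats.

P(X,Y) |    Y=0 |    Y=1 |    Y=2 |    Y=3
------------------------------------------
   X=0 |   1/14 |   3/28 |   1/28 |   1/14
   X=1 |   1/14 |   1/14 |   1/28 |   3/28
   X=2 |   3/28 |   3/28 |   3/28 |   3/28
I(X;Y) = 0.0212, I(X;f(Y)) = 0.0065, inequality holds: 0.0212 ≥ 0.0065

Data Processing Inequality: For any Markov chain X → Y → Z, we have I(X;Y) ≥ I(X;Z).

Here Z = f(Y) is a deterministic function of Y, forming X → Y → Z.

Original I(X;Y) = 0.0212 nats

After applying f:
P(X,Z) where Z=f(Y):
- P(X,Z=0) = P(X,Y=0) + P(X,Y=3)
- P(X,Z=1) = P(X,Y=1) + P(X,Y=2)

I(X;Z) = I(X;f(Y)) = 0.0065 nats

Verification: 0.0212 ≥ 0.0065 ✓

Information cannot be created by processing; the function f can only lose information about X.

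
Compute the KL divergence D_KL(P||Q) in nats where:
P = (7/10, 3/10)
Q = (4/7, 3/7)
0.0351 nats

KL divergence: D_KL(P||Q) = Σ p(x) log(p(x)/q(x))

Computing term by term:
  x=0: 7/10 × log_e[(7/10)/(4/7)] = 7/10 × 0.2029 = 0.1421
  x=1: 3/10 × log_e[(3/10)/(3/7)] = 3/10 × -0.3567 = -0.1070

D_KL(P||Q) = 0.0351 nats

Note: KL divergence is always non-negative and equals 0 iff P = Q.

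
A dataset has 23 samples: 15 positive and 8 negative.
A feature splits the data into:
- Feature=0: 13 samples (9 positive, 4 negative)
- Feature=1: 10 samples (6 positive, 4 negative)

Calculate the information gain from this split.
0.0066 bits

Information Gain = H(Y) - H(Y|Feature)

Before split:
P(positive) = 15/23 = 0.6522
H(Y) = 0.9321 bits

After split:
Feature=0: H = 0.8905 bits (weight = 13/23)
Feature=1: H = 0.9710 bits (weight = 10/23)
H(Y|Feature) = (13/23)×0.8905 + (10/23)×0.9710 = 0.9255 bits

Information Gain = 0.9321 - 0.9255 = 0.0066 bits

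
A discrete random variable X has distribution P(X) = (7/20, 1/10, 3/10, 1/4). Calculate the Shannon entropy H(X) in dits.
0.5670 dits

Shannon entropy is H(X) = -Σ p(x) log p(x).

For P = (7/20, 1/10, 3/10, 1/4):
H = -7/20 × log_10(7/20) -1/10 × log_10(1/10) -3/10 × log_10(3/10) -1/4 × log_10(1/4)
H = 0.5670 dits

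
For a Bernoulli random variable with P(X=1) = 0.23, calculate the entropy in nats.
0.5393 nats

The binary entropy function is:
H(p) = -p log(p) - (1-p) log(1-p)

H(0.23) = -0.23 × log_e(0.23) - 0.77 × log_e(0.77)
H(0.23) = 0.5393 nats

Note: Binary entropy is maximized at p=0.5 (H=1 bit) and minimized at p=0 or p=1 (H=0).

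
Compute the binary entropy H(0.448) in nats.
0.6877 nats

The binary entropy function is:
H(p) = -p log(p) - (1-p) log(1-p)

H(0.448) = -0.448 × log_e(0.448) - 0.552 × log_e(0.552)
H(0.448) = 0.6877 nats

Note: Binary entropy is maximized at p=0.5 (H=1 bit) and minimized at p=0 or p=1 (H=0).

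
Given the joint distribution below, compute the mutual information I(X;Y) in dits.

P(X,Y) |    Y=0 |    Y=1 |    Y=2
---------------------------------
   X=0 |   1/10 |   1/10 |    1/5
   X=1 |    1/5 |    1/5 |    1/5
0.0060 dits

Mutual information: I(X;Y) = H(X) + H(Y) - H(X,Y)

Marginals:
P(X) = (2/5, 3/5), H(X) = 0.2923 dits
P(Y) = (3/10, 3/10, 2/5), H(Y) = 0.4729 dits

Joint entropy: H(X,Y) = 0.7592 dits

I(X;Y) = 0.2923 + 0.4729 - 0.7592 = 0.0060 dits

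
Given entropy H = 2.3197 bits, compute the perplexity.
4.9923

Perplexity is 2^H (or exp(H) for natural log).

H = 2.3197 bits
Perplexity = 2^2.3197 = 4.9923

Interpretation: The model's uncertainty is equivalent to choosing uniformly among 5.0 options.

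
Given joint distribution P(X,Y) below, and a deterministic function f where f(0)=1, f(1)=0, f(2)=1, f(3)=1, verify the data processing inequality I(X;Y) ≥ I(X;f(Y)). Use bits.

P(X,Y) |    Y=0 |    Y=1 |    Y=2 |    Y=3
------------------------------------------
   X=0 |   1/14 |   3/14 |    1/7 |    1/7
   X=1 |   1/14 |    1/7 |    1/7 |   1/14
I(X;Y) = 0.0131, I(X;f(Y)) = 0.0013, inequality holds: 0.0131 ≥ 0.0013

Data Processing Inequality: For any Markov chain X → Y → Z, we have I(X;Y) ≥ I(X;Z).

Here Z = f(Y) is a deterministic function of Y, forming X → Y → Z.

Original I(X;Y) = 0.0131 bits

After applying f:
P(X,Z) where Z=f(Y):
- P(X,Z=0) = P(X,Y=1)
- P(X,Z=1) = P(X,Y=0) + P(X,Y=2) + P(X,Y=3)

I(X;Z) = I(X;f(Y)) = 0.0013 bits

Verification: 0.0131 ≥ 0.0013 ✓

Information cannot be created by processing; the function f can only lose information about X.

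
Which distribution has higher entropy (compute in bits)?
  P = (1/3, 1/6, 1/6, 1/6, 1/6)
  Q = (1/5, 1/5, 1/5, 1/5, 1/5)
Q

Computing entropies in bits:
H(P) = 2.2516
H(Q) = 2.3219

Distribution Q has higher entropy.

Intuition: The distribution closer to uniform (more spread out) has higher entropy.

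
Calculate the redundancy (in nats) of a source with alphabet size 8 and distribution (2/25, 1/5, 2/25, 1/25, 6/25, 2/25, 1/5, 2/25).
0.1562 nats

Redundancy measures how far a source is from maximum entropy:
R = H_max - H(X)

Maximum entropy for 8 symbols: H_max = log_e(8) = 2.0794 nats
Actual entropy: H(X) = 1.9233 nats
Redundancy: R = 2.0794 - 1.9233 = 0.1562 nats

This redundancy represents potential for compression: the source could be compressed by 0.1562 nats per symbol.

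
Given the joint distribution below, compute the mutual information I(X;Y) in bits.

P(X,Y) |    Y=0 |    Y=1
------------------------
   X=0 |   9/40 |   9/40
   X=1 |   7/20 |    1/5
0.0136 bits

Mutual information: I(X;Y) = H(X) + H(Y) - H(X,Y)

Marginals:
P(X) = (9/20, 11/20), H(X) = 0.9928 bits
P(Y) = (23/40, 17/40), H(Y) = 0.9837 bits

Joint entropy: H(X,Y) = 1.9629 bits

I(X;Y) = 0.9928 + 0.9837 - 1.9629 = 0.0136 bits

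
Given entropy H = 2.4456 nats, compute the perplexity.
11.5375

Perplexity is e^H (or exp(H) for natural log).

H = 2.4456 nats
Perplexity = e^2.4456 = 11.5375

Interpretation: The model's uncertainty is equivalent to choosing uniformly among 11.5 options.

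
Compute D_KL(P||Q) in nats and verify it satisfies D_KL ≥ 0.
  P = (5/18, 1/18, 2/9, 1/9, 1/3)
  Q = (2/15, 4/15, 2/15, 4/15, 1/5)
0.3033 nats

KL divergence satisfies the Gibbs inequality: D_KL(P||Q) ≥ 0 for all distributions P, Q.

D_KL(P||Q) = Σ p(x) log(p(x)/q(x))
Term by term:
  x=0: 5/18 × log_e[(5/18)/(2/15)] = 0.2039
  x=1: 1/18 × log_e[(1/18)/(4/15)] = -0.0871
  x=2: 2/9 × log_e[(2/9)/(2/15)] = 0.1135
  x=3: 1/9 × log_e[(1/9)/(4/15)] = -0.0973
  x=4: 1/3 × log_e[(1/3)/(1/5)] = 0.1703
D_KL(P||Q) = 0.3033 nats

D_KL(P||Q) = 0.3033 ≥ 0 ✓

This non-negativity is a fundamental property: relative entropy cannot be negative because it measures how different Q is from P.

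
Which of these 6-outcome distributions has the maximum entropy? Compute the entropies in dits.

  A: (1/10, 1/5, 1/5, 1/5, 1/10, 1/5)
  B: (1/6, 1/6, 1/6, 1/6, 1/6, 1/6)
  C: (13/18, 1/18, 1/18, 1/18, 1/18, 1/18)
B

For a discrete distribution over n outcomes, entropy is maximized by the uniform distribution.

Computing entropies:
H(A) = 0.7592 dits
H(B) = 0.7782 dits
H(C) = 0.4508 dits

The uniform distribution (where all probabilities equal 1/6) achieves the maximum entropy of log_10(6) = 0.7782 dits.

Distribution B has the highest entropy.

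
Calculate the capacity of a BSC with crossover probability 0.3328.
0.0822 bits

For a binary symmetric channel (BSC) with error probability p:
Capacity C = 1 - H(p) bits per symbol

where H(p) = -p log₂(p) - (1-p) log₂(1-p) is the binary entropy function.

H(0.3328) = 0.9178 bits
C = 1 - 0.9178 = 0.0822 bits per symbol

This means we can reliably transmit up to 0.0822 bits of information per channel use.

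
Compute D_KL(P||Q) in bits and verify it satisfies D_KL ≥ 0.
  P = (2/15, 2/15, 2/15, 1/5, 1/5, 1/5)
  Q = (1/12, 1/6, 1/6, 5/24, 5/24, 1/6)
0.0336 bits

KL divergence satisfies the Gibbs inequality: D_KL(P||Q) ≥ 0 for all distributions P, Q.

D_KL(P||Q) = Σ p(x) log(p(x)/q(x))
Term by term:
  x=0: 2/15 × log_2[(2/15)/(1/12)] = 0.0904
  x=1: 2/15 × log_2[(2/15)/(1/6)] = -0.0429
  x=2: 2/15 × log_2[(2/15)/(1/6)] = -0.0429
  x=3: 1/5 × log_2[(1/5)/(5/24)] = -0.0118
  x=4: 1/5 × log_2[(1/5)/(5/24)] = -0.0118
  x=5: 1/5 × log_2[(1/5)/(1/6)] = 0.0526
D_KL(P||Q) = 0.0336 bits

D_KL(P||Q) = 0.0336 ≥ 0 ✓

This non-negativity is a fundamental property: relative entropy cannot be negative because it measures how different Q is from P.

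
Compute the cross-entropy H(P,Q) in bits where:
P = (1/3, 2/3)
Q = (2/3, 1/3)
1.2516 bits

Cross-entropy: H(P,Q) = -Σ p(x) log q(x)

Alternatively: H(P,Q) = H(P) + D_KL(P||Q)
H(P) = 0.9183 bits
D_KL(P||Q) = 0.3333 bits

H(P,Q) = 0.9183 + 0.3333 = 1.2516 bits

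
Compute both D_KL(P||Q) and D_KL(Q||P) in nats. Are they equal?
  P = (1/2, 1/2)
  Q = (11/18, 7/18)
D_KL(P||Q) = 0.0253, D_KL(Q||P) = 0.0249

KL divergence is not symmetric: D_KL(P||Q) ≠ D_KL(Q||P) in general.

D_KL(P||Q) = 0.0253 nats
D_KL(Q||P) = 0.0249 nats

No, they are not equal!

This asymmetry is why KL divergence is not a true distance metric.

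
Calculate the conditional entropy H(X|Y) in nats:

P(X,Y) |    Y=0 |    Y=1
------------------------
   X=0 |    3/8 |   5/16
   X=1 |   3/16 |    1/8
0.6198 nats

Using the chain rule: H(X|Y) = H(X,Y) - H(Y)

First, compute H(X,Y) = 1.3051 nats

Marginal P(Y) = (9/16, 7/16)
H(Y) = 0.6853 nats

H(X|Y) = H(X,Y) - H(Y) = 1.3051 - 0.6853 = 0.6198 nats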